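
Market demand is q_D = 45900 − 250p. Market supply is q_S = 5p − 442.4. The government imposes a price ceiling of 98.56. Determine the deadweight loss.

17641.06

In inverse form: demand p = 183.6 − 0.004q, supply p = 88.48 + 0.2q.
Competitive equilibrium: 183.6 − 0.004q = 88.48 + 0.2q → q* = 466.2745, p* = 181.7349.
At the ceiling p = 98.56, quantity supplied = (98.56 − 88.48)/0.2 = 50.4.
Willingness to pay at q' = 50.4: 183.6 − 0.004·50.4 = 183.3984.
Δq = 466.2745 − 50.4 = 415.8745; wedge = 183.3984 − 98.56 = 84.8384.
DWL = ½ × 415.8745 × 84.8384 = 17641.06.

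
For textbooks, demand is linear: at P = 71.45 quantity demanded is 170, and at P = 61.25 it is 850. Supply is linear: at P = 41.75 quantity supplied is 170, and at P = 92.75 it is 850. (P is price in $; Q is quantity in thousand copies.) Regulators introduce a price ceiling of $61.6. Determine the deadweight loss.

Demand slope = (61.25 − 71.45)/(850 − 170) = −0.015, so P = 74 − 0.015Q.
Supply slope = (92.75 − 41.75)/(850 − 170) = 0.075, so P = 29 + 0.075Q.
Competitive equilibrium: 74 − 0.015Q = 29 + 0.075Q → Q* = 500, P* = 66.5.
At the ceiling P = 61.6, quantity supplied = (61.6 − 29)/0.075 = 434.6667.
Willingness to pay at Q' = 434.6667: 74 − 0.015·434.6667 = 67.48.
ΔQ = 500 − 434.6667 = 65.3333; wedge = 67.48 − 61.6 = 5.88.
Deadweight loss = ½ × 65.3333 × 5.88 = $192.08 thousand.

$192.08 thousand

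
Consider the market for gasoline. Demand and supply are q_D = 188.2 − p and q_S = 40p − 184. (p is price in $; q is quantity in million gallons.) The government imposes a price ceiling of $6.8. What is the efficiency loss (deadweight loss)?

In inverse form: demand p = 188.2 − q, supply p = 4.6 + 0.025q.
Competitive equilibrium: 188.2 − q = 4.6 + 0.025q → q* = 179.122, p* = 9.078.
At the ceiling p = 6.8, quantity supplied = (6.8 − 4.6)/0.025 = 88.
Willingness to pay at q' = 88: 188.2 − 1·88 = 100.2.
Δq = 179.122 − 88 = 91.122; wedge = 100.2 − 6.8 = 93.4.
Welfare loss = ½ × 91.122 × 93.4 = $4255.40 million.

$4255.40 million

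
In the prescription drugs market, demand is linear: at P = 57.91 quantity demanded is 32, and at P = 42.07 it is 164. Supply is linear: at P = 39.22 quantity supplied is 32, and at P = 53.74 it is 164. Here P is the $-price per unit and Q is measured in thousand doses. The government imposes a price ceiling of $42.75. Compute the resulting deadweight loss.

Demand slope = (42.07 − 57.91)/(164 − 32) = −0.12, so P = 61.75 − 0.12Q.
Supply slope = (53.74 − 39.22)/(164 − 32) = 0.11, so P = 35.7 + 0.11Q.
Competitive equilibrium: 61.75 − 0.12Q = 35.7 + 0.11Q → Q* = 113.2609, P* = 48.1587.
At the ceiling P = 42.75, quantity supplied = (42.75 − 35.7)/0.11 = 64.0909.
Willingness to pay at Q' = 64.0909: 61.75 − 0.12·64.0909 = 54.0591.
ΔQ = 113.2609 − 64.0909 = 49.17; wedge = 54.0591 − 42.75 = 11.3091.
Deadweight loss = ½ × 49.17 × 11.3091 = $278.03 thousand.

$278.03 thousand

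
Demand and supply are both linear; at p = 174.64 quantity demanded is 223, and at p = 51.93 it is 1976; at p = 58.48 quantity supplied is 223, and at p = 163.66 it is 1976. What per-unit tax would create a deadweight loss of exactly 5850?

39

Demand slope = (51.93 − 174.64)/(1976 − 223) = −0.07, so p = 190.25 − 0.07q.
Supply slope = (163.66 − 58.48)/(1976 − 223) = 0.06, so p = 45.1 + 0.06q.
Competitive equilibrium: 190.25 − 0.07q = 45.1 + 0.06q → q* = 1116.5385, p* = 112.0923.
A tax t gives Δq = t/0.13 and wedge t, so DWL = t²/0.26.
t²/0.26 = 5850 → t² = 1521 → t = 39.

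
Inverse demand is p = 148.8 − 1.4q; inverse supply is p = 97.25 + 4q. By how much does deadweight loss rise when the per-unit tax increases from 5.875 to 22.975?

45.68

Competitive equilibrium: 148.8 − 1.4q = 97.25 + 4q → q* = 9.5463, p* = 135.4352.
For a per-unit tax t: Δq = t/5.4, so DWL = ½·t·(t/5.4) = t²/10.8.
At t = 5.875: DWL = 3.196. At t = 22.975: DWL = 48.875.
Increase = 48.875 − 3.196 = 45.68.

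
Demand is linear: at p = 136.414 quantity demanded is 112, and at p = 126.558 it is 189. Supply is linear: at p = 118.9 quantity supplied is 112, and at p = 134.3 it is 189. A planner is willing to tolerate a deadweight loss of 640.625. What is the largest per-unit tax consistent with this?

Demand slope = (126.558 − 136.414)/(189 − 112) = −0.128, so p = 150.75 − 0.128q.
Supply slope = (134.3 − 118.9)/(189 − 112) = 0.2, so p = 96.5 + 0.2q.
Competitive equilibrium: 150.75 − 0.128q = 96.5 + 0.2q → q* = 165.3963, p* = 129.5793.
A tax t gives Δq = t/0.328 and wedge t, so DWL = t²/0.656.
t²/0.656 = 640.625 → t² = 420.25 → t = 20.5.

20.5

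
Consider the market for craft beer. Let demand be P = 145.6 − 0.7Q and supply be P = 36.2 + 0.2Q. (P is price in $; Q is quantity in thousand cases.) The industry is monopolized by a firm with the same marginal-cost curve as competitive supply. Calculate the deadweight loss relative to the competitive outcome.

$1272.68 thousand

Competitive equilibrium: 145.6 − 0.7Q = 36.2 + 0.2Q → Q* = 121.5556, P* = 60.5111.
Marginal revenue: MR = 145.6 − 1.4Q. Set MR = MC: 145.6 − 1.4Q = 36.2 + 0.2Q → Q_m = 68.375.
Price P_m = 145.6 − 0.7·68.375 = 97.7375; MC(Q_m) = 36.2 + 0.2·68.375 = 49.875.
Competitive Q* = 121.5556, so ΔQ = 53.1806; wedge = 97.7375 − 49.875 = 47.8625.
The triangle = ½ × 53.1806 × 47.8625 = $1272.68 thousand.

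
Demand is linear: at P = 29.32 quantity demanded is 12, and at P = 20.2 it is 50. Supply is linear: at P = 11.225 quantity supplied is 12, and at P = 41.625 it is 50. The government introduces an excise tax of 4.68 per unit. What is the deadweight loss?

10.53

Demand slope = (20.2 − 29.32)/(50 − 12) = −0.24, so P = 32.2 − 0.24Q.
Supply slope = (41.625 − 11.225)/(50 − 12) = 0.8, so P = 1.625 + 0.8Q.
Competitive equilibrium: 32.2 − 0.24Q = 1.625 + 0.8Q → Q* = 29.399, P* = 25.1442.
With the tax, the buyer price exceeds the seller price by 4.68: (32.2 − 0.24Q) − (1.625 + 0.8Q) = 4.68 → Q' = 24.899.
ΔQ = 29.399 − 24.899 = 4.5; the wedge equals the tax, 4.68.
Deadweight loss = ½ × 4.5 × 4.68 = 10.53.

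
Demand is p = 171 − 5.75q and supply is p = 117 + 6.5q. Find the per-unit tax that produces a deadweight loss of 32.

28

Competitive equilibrium: 171 − 5.75q = 117 + 6.5q → q* = 4.4082, p* = 145.6531.
A tax t gives Δq = t/12.25 and wedge t, so DWL = t²/24.5.
t²/24.5 = 32 → t² = 784 → t = 28.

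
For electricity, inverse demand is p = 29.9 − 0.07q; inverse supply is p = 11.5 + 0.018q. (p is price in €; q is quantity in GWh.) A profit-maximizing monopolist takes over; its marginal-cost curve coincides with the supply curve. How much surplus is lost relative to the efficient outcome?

€377.58

Competitive equilibrium: 29.9 − 0.07q = 11.5 + 0.018q → q* = 209.0909, p* = 15.2636.
Marginal revenue: MR = 29.9 − 0.14q. Set MR = MC: 29.9 − 0.14q = 11.5 + 0.018q → q_m = 116.4557.
Price p_m = 29.9 − 0.07·116.4557 = 21.7481; MC(q_m) = 11.5 + 0.018·116.4557 = 13.5962.
Competitive q* = 209.0909, so Δq = 92.6352; wedge = 21.7481 − 13.5962 = 8.1519.
The triangle = ½ × 92.6352 × 8.1519 = €377.58.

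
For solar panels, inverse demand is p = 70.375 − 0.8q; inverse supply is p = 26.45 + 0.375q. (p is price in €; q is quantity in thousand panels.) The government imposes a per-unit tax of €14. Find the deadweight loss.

Competitive equilibrium: 70.375 − 0.8q = 26.45 + 0.375q → q* = 37.383, p* = 40.4686.
With the tax, the buyer price exceeds the seller price by 14: (70.375 − 0.8q) − (26.45 + 0.375q) = 14 → q' = 25.4681.
Δq = 37.383 − 25.4681 = 11.9149; the wedge equals the tax, 14.
Welfare loss = ½ × 11.9149 × 14 = €83.40 thousand.

€83.40 thousand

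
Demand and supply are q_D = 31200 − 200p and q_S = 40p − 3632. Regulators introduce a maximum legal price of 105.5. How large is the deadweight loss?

In inverse form: demand p = 156 − 0.005q, supply p = 90.8 + 0.025q.
Competitive equilibrium: 156 − 0.005q = 90.8 + 0.025q → q* = 2173.3333, p* = 145.1333.
At the ceiling p = 105.5, quantity supplied = (105.5 − 90.8)/0.025 = 588.
Willingness to pay at q' = 588: 156 − 0.005·588 = 153.06.
Δq = 2173.3333 − 588 = 1585.3333; wedge = 153.06 − 105.5 = 47.56.
Welfare loss = ½ × 1585.3333 × 47.56 = 37699.23.

37699.23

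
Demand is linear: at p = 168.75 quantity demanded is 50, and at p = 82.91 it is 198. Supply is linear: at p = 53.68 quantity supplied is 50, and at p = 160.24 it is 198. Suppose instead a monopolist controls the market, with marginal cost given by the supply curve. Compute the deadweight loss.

Demand slope = (82.91 − 168.75)/(198 − 50) = −0.58, so p = 197.75 − 0.58q.
Supply slope = (160.24 − 53.68)/(198 − 50) = 0.72, so p = 17.68 + 0.72q.
Competitive equilibrium: 197.75 − 0.58q = 17.68 + 0.72q → q* = 138.5154, p* = 117.4111.
Marginal revenue: MR = 197.75 − 1.16q. Set MR = MC: 197.75 − 1.16q = 17.68 + 0.72q → q_m = 95.7819.
Price p_m = 197.75 − 0.58·95.7819 = 142.1965; MC(q_m) = 17.68 + 0.72·95.7819 = 86.643.
Competitive q* = 138.5154, so Δq = 42.7335; wedge = 142.1965 − 86.643 = 55.5535.
Welfare loss = ½ × 42.7335 × 55.5535 = 1187.

1187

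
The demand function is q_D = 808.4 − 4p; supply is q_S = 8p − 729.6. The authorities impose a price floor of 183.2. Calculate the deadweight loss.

In inverse form: demand p = 202.1 − 0.25q, supply p = 91.2 + 0.125q.
Competitive equilibrium: 202.1 − 0.25q = 91.2 + 0.125q → q* = 295.7333, p* = 128.1667.
At the floor p = 183.2, quantity demanded = (202.1 − 183.2)/0.25 = 75.6.
Sellers' marginal cost at q' = 75.6: 91.2 + 0.125·75.6 = 100.65.
Δq = 295.7333 − 75.6 = 220.1333; wedge = 183.2 − 100.65 = 82.55.
The triangle = ½ × 220.1333 × 82.55 = 9086.

9086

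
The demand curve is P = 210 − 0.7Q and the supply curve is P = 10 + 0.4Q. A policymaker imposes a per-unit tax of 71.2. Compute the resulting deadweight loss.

Competitive equilibrium: 210 − 0.7Q = 10 + 0.4Q → Q* = 181.8182, P* = 82.7273.
With the tax, the buyer price exceeds the seller price by 71.2: (210 − 0.7Q) − (10 + 0.4Q) = 71.2 → Q' = 117.0909.
ΔQ = 181.8182 − 117.0909 = 64.7273; the wedge equals the tax, 71.2.
The triangle = ½ × 64.7273 × 71.2 = 2304.29.

2304.29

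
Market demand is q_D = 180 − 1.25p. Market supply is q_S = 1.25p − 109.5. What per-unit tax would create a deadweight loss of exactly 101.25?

18

In inverse form: demand p = 144 − 0.8q, supply p = 87.6 + 0.8q.
Competitive equilibrium: 144 − 0.8q = 87.6 + 0.8q → q* = 35.25, p* = 115.8.
A tax t gives Δq = t/1.6 and wedge t, so DWL = t²/3.2.
t²/3.2 = 101.25 → t² = 324 → t = 18.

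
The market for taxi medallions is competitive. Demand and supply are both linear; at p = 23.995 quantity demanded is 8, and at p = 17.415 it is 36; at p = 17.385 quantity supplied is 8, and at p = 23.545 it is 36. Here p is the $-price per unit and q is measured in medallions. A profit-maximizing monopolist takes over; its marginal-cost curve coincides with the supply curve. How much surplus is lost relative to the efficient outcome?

$13.39

Demand slope = (17.415 − 23.995)/(36 − 8) = −0.235, so p = 25.875 − 0.235q.
Supply slope = (23.545 − 17.385)/(36 − 8) = 0.22, so p = 15.625 + 0.22q.
Competitive equilibrium: 25.875 − 0.235q = 15.625 + 0.22q → q* = 22.5275, p* = 20.581.
Marginal revenue: MR = 25.875 − 0.47q. Set MR = MC: 25.875 − 0.47q = 15.625 + 0.22q → q_m = 14.8551.
Price p_m = 25.875 − 0.235·14.8551 = 22.3841; MC(q_m) = 15.625 + 0.22·14.8551 = 18.8931.
Competitive q* = 22.5275, so Δq = 7.6724; wedge = 22.3841 − 18.8931 = 3.491.
The triangle = ½ × 7.6724 × 3.491 = $13.39.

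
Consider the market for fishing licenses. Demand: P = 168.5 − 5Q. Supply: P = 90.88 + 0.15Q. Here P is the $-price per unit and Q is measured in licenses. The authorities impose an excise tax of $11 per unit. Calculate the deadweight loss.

Competitive equilibrium: 168.5 − 5Q = 90.88 + 0.15Q → Q* = 15.0718, P* = 93.1408.
With the tax, the buyer price exceeds the seller price by 11: (168.5 − 5Q) − (90.88 + 0.15Q) = 11 → Q' = 12.9359.
ΔQ = 15.0718 − 12.9359 = 2.1359; the wedge equals the tax, 11.
The triangle = ½ × 2.1359 × 11 = $11.75.

$11.75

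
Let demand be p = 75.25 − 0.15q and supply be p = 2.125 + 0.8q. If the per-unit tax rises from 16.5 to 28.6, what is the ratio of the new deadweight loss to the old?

3.004

Competitive equilibrium: 75.25 − 0.15q = 2.125 + 0.8q → q* = 76.9737, p* = 63.7039.
For a per-unit tax t: Δq = t/0.95, so DWL = ½·t·(t/0.95) = t²/1.9.
At t = 16.5: DWL = 143.289. At t = 28.6: DWL = 430.505.
Ratio = (28.6/16.5)² = 3.004.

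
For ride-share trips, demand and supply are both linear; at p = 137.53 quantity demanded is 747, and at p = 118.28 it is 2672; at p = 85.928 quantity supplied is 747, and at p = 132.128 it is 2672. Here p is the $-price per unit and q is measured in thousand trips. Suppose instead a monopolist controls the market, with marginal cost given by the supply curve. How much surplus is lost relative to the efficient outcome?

$4503.68 thousand

Demand slope = (118.28 − 137.53)/(2672 − 747) = −0.01, so p = 145 − 0.01q.
Supply slope = (132.128 − 85.928)/(2672 − 747) = 0.024, so p = 68 + 0.024q.
Competitive equilibrium: 145 − 0.01q = 68 + 0.024q → q* = 2264.7059, p* = 122.3529.
Marginal revenue: MR = 145 − 0.02q. Set MR = MC: 145 − 0.02q = 68 + 0.024q → q_m = 1750.
Price p_m = 145 − 0.01·1750 = 127.5; MC(q_m) = 68 + 0.024·1750 = 110.
Competitive q* = 2264.7059, so Δq = 514.7059; wedge = 127.5 − 110 = 17.5.
DWL = ½ × 514.7059 × 17.5 = $4503.68 thousand.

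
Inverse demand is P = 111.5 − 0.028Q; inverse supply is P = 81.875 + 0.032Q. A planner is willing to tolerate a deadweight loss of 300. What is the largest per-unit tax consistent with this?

6

Competitive equilibrium: 111.5 − 0.028Q = 81.875 + 0.032Q → Q* = 493.75, P* = 97.675.
A tax t gives ΔQ = t/0.06 and wedge t, so DWL = t²/0.12.
t²/0.12 = 300 → t² = 36 → t = 6.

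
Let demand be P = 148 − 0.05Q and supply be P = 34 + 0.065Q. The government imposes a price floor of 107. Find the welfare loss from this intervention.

1687.35

Competitive equilibrium: 148 − 0.05Q = 34 + 0.065Q → Q* = 991.3043, P* = 98.4348.
At the floor P = 107, quantity demanded = (148 − 107)/0.05 = 820.
Sellers' marginal cost at Q' = 820: 34 + 0.065·820 = 87.3.
ΔQ = 991.3043 − 820 = 171.3043; wedge = 107 − 87.3 = 19.7.
The triangle = ½ × 171.3043 × 19.7 = 1687.35.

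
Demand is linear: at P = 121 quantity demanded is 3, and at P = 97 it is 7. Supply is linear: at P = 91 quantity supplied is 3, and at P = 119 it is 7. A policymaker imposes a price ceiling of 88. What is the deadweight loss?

Demand slope = (97 − 121)/(7 − 3) = −6, so P = 139 − 6Q.
Supply slope = (119 − 91)/(7 − 3) = 7, so P = 70 + 7Q.
Competitive equilibrium: 139 − 6Q = 70 + 7Q → Q* = 5.3077, P* = 107.1538.
At the ceiling P = 88, quantity supplied = (88 − 70)/7 = 2.5714.
Willingness to pay at Q' = 2.5714: 139 − 6·2.5714 = 123.5716.
ΔQ = 5.3077 − 2.5714 = 2.7363; wedge = 123.5716 − 88 = 35.5716.
DWL = ½ × 2.7363 × 35.5716 = 48.67.

48.67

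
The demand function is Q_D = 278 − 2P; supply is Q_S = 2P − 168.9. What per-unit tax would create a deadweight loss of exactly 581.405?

In inverse form: demand P = 139 − 0.5Q, supply P = 84.45 + 0.5Q.
Competitive equilibrium: 139 − 0.5Q = 84.45 + 0.5Q → Q* = 54.55, P* = 111.725.
A tax t gives ΔQ = t/1 and wedge t, so DWL = t²/2.
t²/2 = 581.405 → t² = 1162.81 → t = 34.1.

34.1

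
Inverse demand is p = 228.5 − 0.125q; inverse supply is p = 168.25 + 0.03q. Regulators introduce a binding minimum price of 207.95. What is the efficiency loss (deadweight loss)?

Competitive equilibrium: 228.5 − 0.125q = 168.25 + 0.03q → q* = 388.7097, p* = 179.9113.
At the floor p = 207.95, quantity demanded = (228.5 − 207.95)/0.125 = 164.4.
Sellers' marginal cost at q' = 164.4: 168.25 + 0.03·164.4 = 173.182.
Δq = 388.7097 − 164.4 = 224.3097; wedge = 207.95 − 173.182 = 34.768.
Welfare loss = ½ × 224.3097 × 34.768 = 3899.40.

3899.40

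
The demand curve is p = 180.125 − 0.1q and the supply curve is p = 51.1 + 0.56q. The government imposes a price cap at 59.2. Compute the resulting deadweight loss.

Competitive equilibrium: 180.125 − 0.1q = 51.1 + 0.56q → q* = 195.4924, p* = 160.5758.
At the ceiling p = 59.2, quantity supplied = (59.2 − 51.1)/0.56 = 14.4643.
Willingness to pay at q' = 14.4643: 180.125 − 0.1·14.4643 = 178.6786.
Δq = 195.4924 − 14.4643 = 181.0281; wedge = 178.6786 − 59.2 = 119.4786.
Welfare loss = ½ × 181.0281 × 119.4786 = 10814.49.

10814.49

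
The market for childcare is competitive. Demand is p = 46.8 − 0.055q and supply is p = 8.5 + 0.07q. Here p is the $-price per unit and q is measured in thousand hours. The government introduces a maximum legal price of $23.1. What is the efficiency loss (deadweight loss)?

Competitive equilibrium: 46.8 − 0.055q = 8.5 + 0.07q → q* = 306.4, p* = 29.948.
At the ceiling p = 23.1, quantity supplied = (23.1 − 8.5)/0.07 = 208.5714.
Willingness to pay at q' = 208.5714: 46.8 − 0.055·208.5714 = 35.3286.
Δq = 306.4 − 208.5714 = 97.8286; wedge = 35.3286 − 23.1 = 12.2286.
DWL = ½ × 97.8286 × 12.2286 = $598.15 thousand.

$598.15 thousand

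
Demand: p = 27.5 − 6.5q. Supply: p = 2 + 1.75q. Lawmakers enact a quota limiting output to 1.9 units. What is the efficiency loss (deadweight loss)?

5.85

Competitive equilibrium: 27.5 − 6.5q = 2 + 1.75q → q* = 3.0909, p* = 7.4091.
At q = 1.9: demand price = 27.5 − 6.5·1.9 = 15.15; supply price = 2 + 1.75·1.9 = 5.325.
Δq = 3.0909 − 1.9 = 1.1909; wedge = 15.15 − 5.325 = 9.825.
DWL = ½ × 1.1909 × 9.825 = 5.85.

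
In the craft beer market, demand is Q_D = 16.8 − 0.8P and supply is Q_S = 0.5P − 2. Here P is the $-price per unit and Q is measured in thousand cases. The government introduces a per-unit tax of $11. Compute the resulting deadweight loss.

In inverse form: demand P = 21 − 1.25Q, supply P = 4 + 2Q.
Competitive equilibrium: 21 − 1.25Q = 4 + 2Q → Q* = 5.2308, P* = 14.4615.
With the tax, the buyer price exceeds the seller price by 11: (21 − 1.25Q) − (4 + 2Q) = 11 → Q' = 1.8462.
ΔQ = 5.2308 − 1.8462 = 3.3846; the wedge equals the tax, 11.
DWL = ½ × 3.3846 × 11 = $18.62 thousand.

$18.62 thousand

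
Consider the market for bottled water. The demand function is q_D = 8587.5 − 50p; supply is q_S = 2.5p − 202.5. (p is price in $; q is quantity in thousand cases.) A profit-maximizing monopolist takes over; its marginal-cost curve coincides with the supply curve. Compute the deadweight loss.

$20.26 thousand

In inverse form: demand p = 171.75 − 0.02q, supply p = 81 + 0.4q.
Competitive equilibrium: 171.75 − 0.02q = 81 + 0.4q → q* = 216.0714, p* = 167.4286.
Marginal revenue: MR = 171.75 − 0.04q. Set MR = MC: 171.75 − 0.04q = 81 + 0.4q → q_m = 206.25.
Price p_m = 171.75 − 0.02·206.25 = 167.625; MC(q_m) = 81 + 0.4·206.25 = 163.5.
Competitive q* = 216.0714, so Δq = 9.8214; wedge = 167.625 − 163.5 = 4.125.
DWL = ½ × 9.8214 × 4.125 = $20.26 thousand.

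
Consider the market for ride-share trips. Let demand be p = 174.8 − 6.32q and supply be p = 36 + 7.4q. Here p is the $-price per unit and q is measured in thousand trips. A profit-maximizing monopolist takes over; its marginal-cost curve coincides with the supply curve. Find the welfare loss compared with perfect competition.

Competitive equilibrium: 174.8 − 6.32q = 36 + 7.4q → q* = 10.1166, p* = 110.863.
Marginal revenue: MR = 174.8 − 12.64q. Set MR = MC: 174.8 − 12.64q = 36 + 7.4q → q_m = 6.9261.
Price p_m = 174.8 − 6.32·6.9261 = 131.027; MC(q_m) = 36 + 7.4·6.9261 = 87.2531.
Competitive q* = 10.1166, so Δq = 3.1905; wedge = 131.027 − 87.2531 = 43.7739.
DWL = ½ × 3.1905 × 43.7739 = $69.83 thousand.

$69.83 thousand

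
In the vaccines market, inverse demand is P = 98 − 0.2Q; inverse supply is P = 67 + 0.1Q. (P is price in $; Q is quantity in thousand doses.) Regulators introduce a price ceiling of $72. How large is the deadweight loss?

$426.67 thousand

Competitive equilibrium: 98 − 0.2Q = 67 + 0.1Q → Q* = 103.3333, P* = 77.3333.
At the ceiling P = 72, quantity supplied = (72 − 67)/0.1 = 50.
Willingness to pay at Q' = 50: 98 − 0.2·50 = 88.
ΔQ = 103.3333 − 50 = 53.3333; wedge = 88 − 72 = 16.
Deadweight loss = ½ × 53.3333 × 16 = $426.67 thousand.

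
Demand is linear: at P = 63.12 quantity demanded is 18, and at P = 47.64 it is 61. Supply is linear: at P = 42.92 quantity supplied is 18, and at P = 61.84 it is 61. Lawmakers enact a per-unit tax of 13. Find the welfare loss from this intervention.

105.625

Demand slope = (47.64 − 63.12)/(61 − 18) = −0.36, so P = 69.6 − 0.36Q.
Supply slope = (61.84 − 42.92)/(61 − 18) = 0.44, so P = 35 + 0.44Q.
Competitive equilibrium: 69.6 − 0.36Q = 35 + 0.44Q → Q* = 43.25, P* = 54.03.
With the tax, the buyer price exceeds the seller price by 13: (69.6 − 0.36Q) − (35 + 0.44Q) = 13 → Q' = 27.
ΔQ = 43.25 − 27 = 16.25; the wedge equals the tax, 13.
The triangle = ½ × 16.25 × 13 = 105.625.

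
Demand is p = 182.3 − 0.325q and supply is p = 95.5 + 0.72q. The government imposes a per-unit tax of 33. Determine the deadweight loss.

521.05

Competitive equilibrium: 182.3 − 0.325q = 95.5 + 0.72q → q* = 83.0622, p* = 155.3048.
With the tax, the buyer price exceeds the seller price by 33: (182.3 − 0.325q) − (95.5 + 0.72q) = 33 → q' = 51.4833.
Δq = 83.0622 − 51.4833 = 31.5789; the wedge equals the tax, 33.
DWL = ½ × 31.5789 × 33 = 521.05.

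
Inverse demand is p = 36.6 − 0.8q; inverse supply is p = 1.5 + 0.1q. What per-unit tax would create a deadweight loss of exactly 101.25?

Competitive equilibrium: 36.6 − 0.8q = 1.5 + 0.1q → q* = 39, p* = 5.4.
A tax t gives Δq = t/0.9 and wedge t, so DWL = t²/1.8.
t²/1.8 = 101.25 → t² = 182.25 → t = 13.5.

13.5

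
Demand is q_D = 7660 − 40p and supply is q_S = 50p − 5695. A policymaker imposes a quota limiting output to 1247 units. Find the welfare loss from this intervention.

5128.95

In inverse form: demand p = 191.5 − 0.025q, supply p = 113.9 + 0.02q.
Competitive equilibrium: 191.5 − 0.025q = 113.9 + 0.02q → q* = 1724.4444, p* = 148.3889.
At q = 1247: demand price = 191.5 − 0.025·1247 = 160.325; supply price = 113.9 + 0.02·1247 = 138.84.
Δq = 1724.4444 − 1247 = 477.4444; wedge = 160.325 − 138.84 = 21.485.
The triangle = ½ × 477.4444 × 21.485 = 5128.95.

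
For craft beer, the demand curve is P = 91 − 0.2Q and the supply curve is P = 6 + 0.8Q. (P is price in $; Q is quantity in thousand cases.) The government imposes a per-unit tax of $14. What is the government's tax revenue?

$994 thousand

Competitive equilibrium: 91 − 0.2Q = 6 + 0.8Q → Q* = 85, P* = 74.
With the tax, the buyer price exceeds the seller price by 14: (91 − 0.2Q) − (6 + 0.8Q) = 14 → Q' = 71.
Tax revenue = 14 × 71 = $994 thousand.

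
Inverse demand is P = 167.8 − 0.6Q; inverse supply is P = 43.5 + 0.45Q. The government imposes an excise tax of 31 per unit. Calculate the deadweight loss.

457.62

Competitive equilibrium: 167.8 − 0.6Q = 43.5 + 0.45Q → Q* = 118.381, P* = 96.7714.
With the tax, the buyer price exceeds the seller price by 31: (167.8 − 0.6Q) − (43.5 + 0.45Q) = 31 → Q' = 88.8571.
ΔQ = 118.381 − 88.8571 = 29.5239; the wedge equals the tax, 31.
The triangle = ½ × 29.5239 × 31 = 457.62.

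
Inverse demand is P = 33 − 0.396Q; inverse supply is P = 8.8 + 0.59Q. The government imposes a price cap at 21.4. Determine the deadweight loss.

5.01

Competitive equilibrium: 33 − 0.396Q = 8.8 + 0.59Q → Q* = 24.5436, P* = 23.2807.
At the ceiling P = 21.4, quantity supplied = (21.4 − 8.8)/0.59 = 21.3559.
Willingness to pay at Q' = 21.3559: 33 − 0.396·21.3559 = 24.5431.
ΔQ = 24.5436 − 21.3559 = 3.1877; wedge = 24.5431 − 21.4 = 3.1431.
DWL = ½ × 3.1877 × 3.1431 = 5.01.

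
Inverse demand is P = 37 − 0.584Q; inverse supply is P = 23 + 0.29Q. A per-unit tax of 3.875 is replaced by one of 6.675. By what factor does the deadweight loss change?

Competitive equilibrium: 37 − 0.584Q = 23 + 0.29Q → Q* = 16.0183, P* = 27.6453.
For a per-unit tax t: ΔQ = t/0.874, so DWL = ½·t·(t/0.874) = t²/1.748.
At t = 3.875: DWL = 8.590. At t = 6.675: DWL = 25.489.
Ratio = (6.675/3.875)² = 2.967.

2.967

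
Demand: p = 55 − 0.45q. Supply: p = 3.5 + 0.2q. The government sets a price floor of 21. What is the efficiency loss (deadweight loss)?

4.39

Competitive equilibrium: 55 − 0.45q = 3.5 + 0.2q → q* = 79.2308, p* = 19.3462.
At the floor p = 21, quantity demanded = (55 − 21)/0.45 = 75.5556.
Sellers' marginal cost at q' = 75.5556: 3.5 + 0.2·75.5556 = 18.6111.
Δq = 79.2308 − 75.5556 = 3.6752; wedge = 21 − 18.6111 = 2.3889.
DWL = ½ × 3.6752 × 2.3889 = 4.39.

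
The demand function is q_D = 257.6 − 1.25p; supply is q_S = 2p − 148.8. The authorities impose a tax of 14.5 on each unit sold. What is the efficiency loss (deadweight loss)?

80.87

In inverse form: demand p = 206.08 − 0.8q, supply p = 74.4 + 0.5q.
Competitive equilibrium: 206.08 − 0.8q = 74.4 + 0.5q → q* = 101.2923, p* = 125.0462.
With the tax, the buyer price exceeds the seller price by 14.5: (206.08 − 0.8q) − (74.4 + 0.5q) = 14.5 → q' = 90.1385.
Δq = 101.2923 − 90.1385 = 11.1538; the wedge equals the tax, 14.5.
DWL = ½ × 11.1538 × 14.5 = 80.87.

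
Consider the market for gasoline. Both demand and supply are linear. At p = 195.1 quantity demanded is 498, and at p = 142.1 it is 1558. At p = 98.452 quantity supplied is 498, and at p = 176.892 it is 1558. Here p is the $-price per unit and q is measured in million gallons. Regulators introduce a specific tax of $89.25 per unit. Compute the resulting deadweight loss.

$32119.20 million

Demand slope = (142.1 − 195.1)/(1558 − 498) = −0.05, so p = 220 − 0.05q.
Supply slope = (176.892 − 98.452)/(1558 − 498) = 0.074, so p = 61.6 + 0.074q.
Competitive equilibrium: 220 − 0.05q = 61.6 + 0.074q → q* = 1277.41935, p* = 156.12903.
With the tax, the buyer price exceeds the seller price by 89.25: (220 − 0.05q) − (61.6 + 0.074q) = 89.25 → q' = 557.66129.
Δq = 1277.41935 − 557.66129 = 719.75806; the wedge equals the tax, 89.25.
Welfare loss = ½ × 719.75806 × 89.25 = $32119.20 million.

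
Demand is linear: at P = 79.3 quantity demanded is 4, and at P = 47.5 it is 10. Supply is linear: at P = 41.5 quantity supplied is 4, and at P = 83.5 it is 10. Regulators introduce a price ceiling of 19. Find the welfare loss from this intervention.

Demand slope = (47.5 − 79.3)/(10 − 4) = −5.3, so P = 100.5 − 5.3Q.
Supply slope = (83.5 − 41.5)/(10 − 4) = 7, so P = 13.5 + 7Q.
Competitive equilibrium: 100.5 − 5.3Q = 13.5 + 7Q → Q* = 7.0732, P* = 63.0122.
At the ceiling P = 19, quantity supplied = (19 − 13.5)/7 = 0.7857.
Willingness to pay at Q' = 0.7857: 100.5 − 5.3·0.7857 = 96.3358.
ΔQ = 7.0732 − 0.7857 = 6.2875; wedge = 96.3358 − 19 = 77.3358.
Welfare loss = ½ × 6.2875 × 77.3358 = 243.12.

243.12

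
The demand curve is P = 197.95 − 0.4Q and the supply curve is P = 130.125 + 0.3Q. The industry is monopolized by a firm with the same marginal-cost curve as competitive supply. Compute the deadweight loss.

434.50

Competitive equilibrium: 197.95 − 0.4Q = 130.125 + 0.3Q → Q* = 96.8929, P* = 159.1929.
Marginal revenue: MR = 197.95 − 0.8Q. Set MR = MC: 197.95 − 0.8Q = 130.125 + 0.3Q → Q_m = 61.6591.
Price P_m = 197.95 − 0.4·61.6591 = 173.2864; MC(Q_m) = 130.125 + 0.3·61.6591 = 148.6227.
Competitive Q* = 96.8929, so ΔQ = 35.2338; wedge = 173.2864 − 148.6227 = 24.6637.
Deadweight loss = ½ × 35.2338 × 24.6637 = 434.50.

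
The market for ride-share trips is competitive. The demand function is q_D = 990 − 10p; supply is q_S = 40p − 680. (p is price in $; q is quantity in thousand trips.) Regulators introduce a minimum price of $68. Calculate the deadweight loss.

In inverse form: demand p = 99 − 0.1q, supply p = 17 + 0.025q.
Competitive equilibrium: 99 − 0.1q = 17 + 0.025q → q* = 656, p* = 33.4.
At the floor p = 68, quantity demanded = (99 − 68)/0.1 = 310.
Sellers' marginal cost at q' = 310: 17 + 0.025·310 = 24.75.
Δq = 656 − 310 = 346; wedge = 68 − 24.75 = 43.25.
Welfare loss = ½ × 346 × 43.25 = $7482.25 thousand.

$7482.25 thousand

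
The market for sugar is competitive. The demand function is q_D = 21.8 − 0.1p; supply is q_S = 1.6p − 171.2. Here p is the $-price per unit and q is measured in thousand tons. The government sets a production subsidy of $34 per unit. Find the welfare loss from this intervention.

$54.40 thousand

In inverse form: demand p = 218 − 10q, supply p = 107 + 0.625q.
Competitive equilibrium: 218 − 10q = 107 + 0.625q → q* = 10.4471, p* = 113.5294.
The subsidy lowers effective supply by 34: p = 73 + 0.625q.
New quantity: 218 − 10q = 73 + 0.625q → q' = 13.6471.
Overproduction Δq = 13.6471 − 10.4471 = 3.2; wedge = subsidy = 34.
DWL = ½ × 3.2 × 34 = $54.40 thousand.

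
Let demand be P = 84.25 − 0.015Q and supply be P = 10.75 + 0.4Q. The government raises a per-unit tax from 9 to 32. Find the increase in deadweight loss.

1136.14

Competitive equilibrium: 84.25 − 0.015Q = 10.75 + 0.4Q → Q* = 177.1084, P* = 81.5934.
For a per-unit tax t: ΔQ = t/0.415, so DWL = ½·t·(t/0.415) = t²/0.83.
At t = 9: DWL = 97.5904. At t = 32: DWL = 1233.7349.
Increase = 1233.7349 − 97.5904 = 1136.14.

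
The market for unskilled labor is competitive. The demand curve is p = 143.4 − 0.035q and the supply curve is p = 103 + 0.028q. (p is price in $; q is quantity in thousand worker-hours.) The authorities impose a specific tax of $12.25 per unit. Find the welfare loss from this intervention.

Competitive equilibrium: 143.4 − 0.035q = 103 + 0.028q → q* = 641.2698, p* = 120.9556.
With the tax, the buyer price exceeds the seller price by 12.25: (143.4 − 0.035q) − (103 + 0.028q) = 12.25 → q' = 446.8254.
Δq = 641.2698 − 446.8254 = 194.4444; the wedge equals the tax, 12.25.
Deadweight loss = ½ × 194.4444 × 12.25 = $1190.97 thousand.

$1190.97 thousand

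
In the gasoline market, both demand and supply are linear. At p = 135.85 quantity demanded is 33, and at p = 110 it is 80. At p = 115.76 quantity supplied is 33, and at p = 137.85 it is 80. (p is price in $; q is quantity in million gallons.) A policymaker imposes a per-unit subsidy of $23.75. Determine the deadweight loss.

Demand slope = (110 − 135.85)/(80 − 33) = −0.55, so p = 154 − 0.55q.
Supply slope = (137.85 − 115.76)/(80 − 33) = 0.47, so p = 100.25 + 0.47q.
Competitive equilibrium: 154 − 0.55q = 100.25 + 0.47q → q* = 52.6961, p* = 125.0172.
The subsidy lowers effective supply by 23.75: p = 76.5 + 0.47q.
New quantity: 154 − 0.55q = 76.5 + 0.47q → q' = 75.9804.
Overproduction Δq = 75.9804 − 52.6961 = 23.2843; wedge = subsidy = 23.75.
DWL = ½ × 23.2843 × 23.75 = $276.50 million.

$276.50 million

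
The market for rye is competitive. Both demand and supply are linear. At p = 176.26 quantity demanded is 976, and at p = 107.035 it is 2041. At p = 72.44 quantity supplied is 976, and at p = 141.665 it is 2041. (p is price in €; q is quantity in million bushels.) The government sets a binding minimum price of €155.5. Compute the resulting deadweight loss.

€14928.04 million

Demand slope = (107.035 − 176.26)/(2041 − 976) = −0.065, so p = 239.7 − 0.065q.
Supply slope = (141.665 − 72.44)/(2041 − 976) = 0.065, so p = 9 + 0.065q.
Competitive equilibrium: 239.7 − 0.065q = 9 + 0.065q → q* = 1774.6154, p* = 124.35.
At the floor p = 155.5, quantity demanded = (239.7 − 155.5)/0.065 = 1295.3846.
Sellers' marginal cost at q' = 1295.3846: 9 + 0.065·1295.3846 = 93.2.
Δq = 1774.6154 − 1295.3846 = 479.2308; wedge = 155.5 − 93.2 = 62.3.
DWL = ½ × 479.2308 × 62.3 = €14928.04 million.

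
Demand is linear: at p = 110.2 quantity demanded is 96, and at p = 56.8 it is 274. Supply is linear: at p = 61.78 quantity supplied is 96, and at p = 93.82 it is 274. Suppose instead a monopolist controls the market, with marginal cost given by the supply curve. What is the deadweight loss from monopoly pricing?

Demand slope = (56.8 − 110.2)/(274 − 96) = −0.3, so p = 139 − 0.3q.
Supply slope = (93.82 − 61.78)/(274 − 96) = 0.18, so p = 44.5 + 0.18q.
Competitive equilibrium: 139 − 0.3q = 44.5 + 0.18q → q* = 196.875, p* = 79.9375.
Marginal revenue: MR = 139 − 0.6q. Set MR = MC: 139 − 0.6q = 44.5 + 0.18q → q_m = 121.1538.
Price p_m = 139 − 0.3·121.1538 = 102.6539; MC(q_m) = 44.5 + 0.18·121.1538 = 66.3077.
Competitive q* = 196.875, so Δq = 75.7212; wedge = 102.6539 − 66.3077 = 36.3462.
Deadweight loss = ½ × 75.7212 × 36.3462 = 1376.09.

1376.09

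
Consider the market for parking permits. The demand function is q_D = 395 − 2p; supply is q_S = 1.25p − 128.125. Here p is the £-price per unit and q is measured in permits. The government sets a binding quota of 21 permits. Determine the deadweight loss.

In inverse form: demand p = 197.5 − 0.5q, supply p = 102.5 + 0.8q.
Competitive equilibrium: 197.5 − 0.5q = 102.5 + 0.8q → q* = 73.0769, p* = 160.9615.
At q = 21: demand price = 197.5 − 0.5·21 = 187; supply price = 102.5 + 0.8·21 = 119.3.
Δq = 73.0769 − 21 = 52.0769; wedge = 187 − 119.3 = 67.7.
Deadweight loss = ½ × 52.0769 × 67.7 = £1762.80.

£1762.80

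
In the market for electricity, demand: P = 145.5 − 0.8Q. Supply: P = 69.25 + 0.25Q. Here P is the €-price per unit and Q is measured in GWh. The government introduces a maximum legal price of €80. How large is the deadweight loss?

Competitive equilibrium: 145.5 − 0.8Q = 69.25 + 0.25Q → Q* = 72.619, P* = 87.4048.
At the ceiling P = 80, quantity supplied = (80 − 69.25)/0.25 = 43.
Willingness to pay at Q' = 43: 145.5 − 0.8·43 = 111.1.
ΔQ = 72.619 − 43 = 29.619; wedge = 111.1 − 80 = 31.1.
The triangle = ½ × 29.619 × 31.1 = €460.58.

€460.58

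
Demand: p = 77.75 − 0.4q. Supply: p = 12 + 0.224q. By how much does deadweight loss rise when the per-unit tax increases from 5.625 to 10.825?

Competitive equilibrium: 77.75 − 0.4q = 12 + 0.224q → q* = 105.3686, p* = 35.6026.
For a per-unit tax t: Δq = t/0.624, so DWL = ½·t·(t/0.624) = t²/1.248.
At t = 5.625: DWL = 25.353. At t = 10.825: DWL = 93.895.
Increase = 93.895 − 25.353 = 68.54.

68.54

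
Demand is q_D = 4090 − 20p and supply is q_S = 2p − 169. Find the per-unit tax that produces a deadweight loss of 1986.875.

In inverse form: demand p = 204.5 − 0.05q, supply p = 84.5 + 0.5q.
Competitive equilibrium: 204.5 − 0.05q = 84.5 + 0.5q → q* = 218.1818, p* = 193.5909.
A tax t gives Δq = t/0.55 and wedge t, so DWL = t²/1.1.
t²/1.1 = 1986.875 → t² = 2185.5625 → t = 46.75.

46.75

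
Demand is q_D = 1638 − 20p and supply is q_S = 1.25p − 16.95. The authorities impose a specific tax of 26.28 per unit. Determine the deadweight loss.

In inverse form: demand p = 81.9 − 0.05q, supply p = 13.56 + 0.8q.
Competitive equilibrium: 81.9 − 0.05q = 13.56 + 0.8q → q* = 80.4, p* = 77.88.
With the tax, the buyer price exceeds the seller price by 26.28: (81.9 − 0.05q) − (13.56 + 0.8q) = 26.28 → q' = 49.4824.
Δq = 80.4 − 49.4824 = 30.9176; the wedge equals the tax, 26.28.
Deadweight loss = ½ × 30.9176 × 26.28 = 406.26.

406.26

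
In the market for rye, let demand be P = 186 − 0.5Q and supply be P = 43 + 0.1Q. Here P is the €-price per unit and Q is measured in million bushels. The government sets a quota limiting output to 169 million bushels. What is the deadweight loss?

€1442.13 million

Competitive equilibrium: 186 − 0.5Q = 43 + 0.1Q → Q* = 238.3333, P* = 66.8333.
At Q = 169: demand price = 186 − 0.5·169 = 101.5; supply price = 43 + 0.1·169 = 59.9.
ΔQ = 238.3333 − 169 = 69.3333; wedge = 101.5 − 59.9 = 41.6.
DWL = ½ × 69.3333 × 41.6 = €1442.13 million.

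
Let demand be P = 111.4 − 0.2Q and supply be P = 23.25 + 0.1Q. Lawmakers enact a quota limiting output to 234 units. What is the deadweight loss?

537

Competitive equilibrium: 111.4 − 0.2Q = 23.25 + 0.1Q → Q* = 293.8333, P* = 52.6333.
At Q = 234: demand price = 111.4 − 0.2·234 = 64.6; supply price = 23.25 + 0.1·234 = 46.65.
ΔQ = 293.8333 − 234 = 59.8333; wedge = 64.6 − 46.65 = 17.95.
Deadweight loss = ½ × 59.8333 × 17.95 = 537.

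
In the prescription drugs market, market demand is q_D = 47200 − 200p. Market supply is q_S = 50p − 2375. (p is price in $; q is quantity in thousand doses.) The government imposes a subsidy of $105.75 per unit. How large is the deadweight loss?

In inverse form: demand p = 236 − 0.005q, supply p = 47.5 + 0.02q.
Competitive equilibrium: 236 − 0.005q = 47.5 + 0.02q → q* = 7540, p* = 198.3.
The subsidy lowers effective supply by 105.75: p = 0.02q − 58.25.
New quantity: 236 − 0.005q = 0.02q − 58.25 → q' = 11770.
Overproduction Δq = 11770 − 7540 = 4230; wedge = subsidy = 105.75.
Deadweight loss = ½ × 4230 × 105.75 = $223661.25 thousand.

$223661.25 thousand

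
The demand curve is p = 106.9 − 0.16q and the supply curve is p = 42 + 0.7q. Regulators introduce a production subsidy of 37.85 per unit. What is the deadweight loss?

Competitive equilibrium: 106.9 − 0.16q = 42 + 0.7q → q* = 75.4651, p* = 94.8256.
The subsidy lowers effective supply by 37.85: p = 4.15 + 0.7q.
New quantity: 106.9 − 0.16q = 4.15 + 0.7q → q' = 119.4767.
Overproduction Δq = 119.4767 − 75.4651 = 44.0116; wedge = subsidy = 37.85.
DWL = ½ × 44.0116 × 37.85 = 832.92.

832.92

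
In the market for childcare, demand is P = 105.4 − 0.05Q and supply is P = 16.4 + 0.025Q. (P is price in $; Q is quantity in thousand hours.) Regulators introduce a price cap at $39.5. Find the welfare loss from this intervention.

$2587.27 thousand

Competitive equilibrium: 105.4 − 0.05Q = 16.4 + 0.025Q → Q* = 1186.6667, P* = 46.0667.
At the ceiling P = 39.5, quantity supplied = (39.5 − 16.4)/0.025 = 924.
Willingness to pay at Q' = 924: 105.4 − 0.05·924 = 59.2.
ΔQ = 1186.6667 − 924 = 262.6667; wedge = 59.2 − 39.5 = 19.7.
Welfare loss = ½ × 262.6667 × 19.7 = $2587.27 thousand.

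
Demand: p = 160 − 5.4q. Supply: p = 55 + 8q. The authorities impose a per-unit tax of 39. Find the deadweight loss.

Competitive equilibrium: 160 − 5.4q = 55 + 8q → q* = 7.8358, p* = 117.6866.
With the tax, the buyer price exceeds the seller price by 39: (160 − 5.4q) − (55 + 8q) = 39 → q' = 4.9254.
Δq = 7.8358 − 4.9254 = 2.9104; the wedge equals the tax, 39.
Welfare loss = ½ × 2.9104 × 39 = 56.75.

56.75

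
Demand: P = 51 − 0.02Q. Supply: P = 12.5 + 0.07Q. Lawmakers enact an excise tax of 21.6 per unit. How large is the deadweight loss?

2592

Competitive equilibrium: 51 − 0.02Q = 12.5 + 0.07Q → Q* = 427.7778, P* = 42.4444.
With the tax, the buyer price exceeds the seller price by 21.6: (51 − 0.02Q) − (12.5 + 0.07Q) = 21.6 → Q' = 187.7778.
ΔQ = 427.7778 − 187.7778 = 240; the wedge equals the tax, 21.6.
The triangle = ½ × 240 × 21.6 = 2592.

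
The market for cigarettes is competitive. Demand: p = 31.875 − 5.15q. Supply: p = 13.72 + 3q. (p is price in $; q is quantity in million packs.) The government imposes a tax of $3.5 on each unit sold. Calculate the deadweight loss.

$0.75 million

Competitive equilibrium: 31.875 − 5.15q = 13.72 + 3q → q* = 2.2276, p* = 20.4028.
With the tax, the buyer price exceeds the seller price by 3.5: (31.875 − 5.15q) − (13.72 + 3q) = 3.5 → q' = 1.7982.
Δq = 2.2276 − 1.7982 = 0.4294; the wedge equals the tax, 3.5.
Deadweight loss = ½ × 0.4294 × 3.5 = $0.75 million.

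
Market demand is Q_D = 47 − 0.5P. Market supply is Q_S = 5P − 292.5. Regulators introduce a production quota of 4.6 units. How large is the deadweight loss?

146.40

In inverse form: demand P = 94 − 2Q, supply P = 58.5 + 0.2Q.
Competitive equilibrium: 94 − 2Q = 58.5 + 0.2Q → Q* = 16.1364, P* = 61.7273.
At Q = 4.6: demand price = 94 − 2·4.6 = 84.8; supply price = 58.5 + 0.2·4.6 = 59.42.
ΔQ = 16.1364 − 4.6 = 11.5364; wedge = 84.8 − 59.42 = 25.38.
The triangle = ½ × 11.5364 × 25.38 = 146.40.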